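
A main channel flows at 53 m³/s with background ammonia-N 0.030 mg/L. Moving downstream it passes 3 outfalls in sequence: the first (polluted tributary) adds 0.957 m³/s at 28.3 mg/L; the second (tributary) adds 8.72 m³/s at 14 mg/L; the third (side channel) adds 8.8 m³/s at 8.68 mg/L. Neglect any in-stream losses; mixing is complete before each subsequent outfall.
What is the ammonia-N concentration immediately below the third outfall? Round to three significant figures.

3.18 mg/L

Below outfall 1: Q → 53.96 m³/s, C = (53.00·0.03000 + 0.9570·28.30)/53.96 = 0.5314 mg/L.
Below outfall 2: Q → 62.68 m³/s, C = (53.96·0.5314 + 8.720·14.00)/62.68 = 2.405 mg/L.
Below outfall 3: Q → 71.48 m³/s, C = (62.68·2.405 + 8.800·8.680)/71.48 = 3.178 mg/L.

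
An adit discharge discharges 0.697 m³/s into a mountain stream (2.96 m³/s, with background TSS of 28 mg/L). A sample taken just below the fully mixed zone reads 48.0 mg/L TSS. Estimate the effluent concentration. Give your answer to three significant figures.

Mass balance: 2.960·28.00 + 0.6970·Cₑ = 3.657·48.00
→ Cₑ = (3.657·48.00 − 2.960·28.00) / 0.6970 = 132.9 mg/L.

133 mg/L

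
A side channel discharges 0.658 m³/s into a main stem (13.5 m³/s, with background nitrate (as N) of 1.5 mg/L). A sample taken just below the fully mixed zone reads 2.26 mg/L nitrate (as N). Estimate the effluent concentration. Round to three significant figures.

Mass balance: 13.50·1.500 + 0.6580·Cₑ = 14.16·2.260
→ Cₑ = (14.16·2.260 − 13.50·1.500) / 0.6580 = 17.85 mg/L.

17.9 mg/L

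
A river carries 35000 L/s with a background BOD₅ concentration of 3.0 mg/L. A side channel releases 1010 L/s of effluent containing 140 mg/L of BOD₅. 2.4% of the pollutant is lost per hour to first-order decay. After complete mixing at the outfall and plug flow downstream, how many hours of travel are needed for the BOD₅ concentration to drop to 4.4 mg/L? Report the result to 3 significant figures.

18.2 h

Conservation of mass: C = (35000·3.000 + 1010·140.0) / 36010 = 246400/36010 = 6.843 mg/L.
2.4%/h lost → k = −ln(1 − 0.024) = 0.02429 h⁻¹.
6.843·exp(−k·t) = 4.4 → t = ln(6.843/4.4)/k = 65440 s = 18.18 h.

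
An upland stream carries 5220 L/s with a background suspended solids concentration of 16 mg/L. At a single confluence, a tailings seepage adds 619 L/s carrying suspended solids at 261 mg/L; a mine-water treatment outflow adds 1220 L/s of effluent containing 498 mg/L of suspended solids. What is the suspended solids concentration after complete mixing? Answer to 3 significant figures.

121 mg/L

Flow-weighted average: C = (5220·16.00 + 619.0·261.0 + 1220·498.0) / 7059 = 852600/7059 = 120.8 mg/L.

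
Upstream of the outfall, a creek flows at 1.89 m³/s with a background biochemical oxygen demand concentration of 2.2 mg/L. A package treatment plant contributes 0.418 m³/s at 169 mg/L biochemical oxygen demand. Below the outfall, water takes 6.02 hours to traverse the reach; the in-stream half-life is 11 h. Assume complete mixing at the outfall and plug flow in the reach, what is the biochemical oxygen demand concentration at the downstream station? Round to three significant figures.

After mixing, C = (1.890·2.200 + 0.4180·169.0) / 2.308 = 74.80/2.308 = 32.41 mg/L.
Half-life 11 h → k = ln 2 / 11 = 0.06301 h⁻¹ = 1.512 d⁻¹.
After decay, C = 32.41 × e^(−kt) = 32.41 × 0.6843 = 22.18 mg/L.

22.2 mg/L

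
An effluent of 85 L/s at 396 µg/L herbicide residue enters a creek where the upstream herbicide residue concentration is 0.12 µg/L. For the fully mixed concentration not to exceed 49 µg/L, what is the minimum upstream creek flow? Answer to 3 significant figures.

Set C_mix = 49: (Q·0.1200 + 85.00·396.0) / (Q + 85.00) = 49
→ Q = 85.00·(396.0 − 49)/(49 − 0.1200) = 603.4 L/s.

603 L/s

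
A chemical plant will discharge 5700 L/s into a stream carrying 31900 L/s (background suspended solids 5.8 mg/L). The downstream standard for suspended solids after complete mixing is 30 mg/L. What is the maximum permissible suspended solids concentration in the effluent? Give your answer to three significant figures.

165 mg/L

At the limit, (Qr·Cr + Qe·Cₑ)/(Qr + Qe) = 30:
Cₑ = (37600·30 − 31900·5.800) / 5700 = 165.4 mg/L.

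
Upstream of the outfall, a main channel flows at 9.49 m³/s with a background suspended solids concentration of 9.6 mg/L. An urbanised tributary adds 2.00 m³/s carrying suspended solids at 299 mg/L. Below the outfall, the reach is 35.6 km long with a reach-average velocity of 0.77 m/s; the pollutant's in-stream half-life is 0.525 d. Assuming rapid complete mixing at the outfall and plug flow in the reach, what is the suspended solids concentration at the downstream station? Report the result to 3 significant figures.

29.6 mg/L

Flow-weighted average: C = (9.490·9.600 + 2.000·299.0) / 11.49 = 689.1/11.49 = 59.97 mg/L.
Travel time t = 35.6·1000 / 0.77 = 46230 s = 12.84 h.
Half-life 0.525 d → k = ln 2 / 0.525 = 1.320 d⁻¹.
First-order decay: C = 59.97·exp(−k·t) = 59.97·0.4934 = 29.59 mg/L.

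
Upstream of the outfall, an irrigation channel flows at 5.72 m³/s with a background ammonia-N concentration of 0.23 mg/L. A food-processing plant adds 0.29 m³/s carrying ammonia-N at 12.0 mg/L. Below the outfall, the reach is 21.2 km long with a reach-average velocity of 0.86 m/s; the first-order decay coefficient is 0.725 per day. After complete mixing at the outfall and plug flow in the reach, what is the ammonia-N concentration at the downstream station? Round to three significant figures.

Mass balance: C = (5.720·0.2300 + 0.2900·12.00) / 6.010 = 4.796/6.010 = 0.7979 mg/L.
Travel time t = 21.2·1000 / 0.86 = 24650 s = 6.848 h.
After decay, C = 0.7979 × e^(−kt) = 0.7979 × 0.8131 = 0.6488 mg/L.

0.649 mg/L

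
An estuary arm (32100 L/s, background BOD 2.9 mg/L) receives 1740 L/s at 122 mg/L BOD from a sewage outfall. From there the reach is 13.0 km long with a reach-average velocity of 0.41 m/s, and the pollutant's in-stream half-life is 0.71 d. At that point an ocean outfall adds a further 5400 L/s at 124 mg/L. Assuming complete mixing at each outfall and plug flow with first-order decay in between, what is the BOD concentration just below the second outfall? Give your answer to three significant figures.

Mixed concentration C = ΣQC/ΣQ = (32100·2.900 + 1740·122.0) / 33840 = 305400/33840 = 9.024 mg/L; combined flow 33840 L/s.
Travel time t = 13.0·1000 / 0.41 = 31710 s = 8.808 h.
Half-life 0.71 d → k = ln 2 / 0.71 = 0.9763 d⁻¹.
First-order decay: C = 9.024·exp(−k·t) = 9.024·0.6989 = 6.307 mg/L.
At the second outfall, C = (33840·6.307 + 5400·124.0) / (33840 + 5400) = 22.50 mg/L.

22.5 mg/L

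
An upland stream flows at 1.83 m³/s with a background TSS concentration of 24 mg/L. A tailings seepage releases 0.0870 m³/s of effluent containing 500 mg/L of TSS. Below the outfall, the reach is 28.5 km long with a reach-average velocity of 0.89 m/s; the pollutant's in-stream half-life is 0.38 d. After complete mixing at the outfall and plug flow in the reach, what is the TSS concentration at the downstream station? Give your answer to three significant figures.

23.2 mg/L

Mixed concentration C = ΣQC/ΣQ = (1.830·24.00 + 0.08700·500.0) / 1.917 = 87.42/1.917 = 45.60 mg/L.
Travel time t = 28.5·1000 / 0.89 = 32020 s = 8.895 h.
Half-life 0.38 d → k = ln 2 / 0.38 = 1.824 d⁻¹.
Decay over the reach: 45.60·exp(−kt) = 45.60·0.5086 = 23.19 mg/L.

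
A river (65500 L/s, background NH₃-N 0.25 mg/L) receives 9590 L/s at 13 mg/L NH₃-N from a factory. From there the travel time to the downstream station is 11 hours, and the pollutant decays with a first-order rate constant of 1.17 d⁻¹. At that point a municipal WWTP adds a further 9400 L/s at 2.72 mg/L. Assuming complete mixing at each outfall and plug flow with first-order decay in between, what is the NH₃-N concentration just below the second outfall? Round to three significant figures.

Flow-weighted average: C = (65500·0.2500 + 9590·13.00) / 75090 = 141000/75090 = 1.878 mg/L; combined flow 75090 L/s.
After decay, C = 1.878 × e^(−kt) = 1.878 × 0.5849 = 1.099 mg/L.
At the second outfall, C = (75090·1.099 + 9400·2.720) / (75090 + 9400) = 1.279 mg/L.

1.28 mg/L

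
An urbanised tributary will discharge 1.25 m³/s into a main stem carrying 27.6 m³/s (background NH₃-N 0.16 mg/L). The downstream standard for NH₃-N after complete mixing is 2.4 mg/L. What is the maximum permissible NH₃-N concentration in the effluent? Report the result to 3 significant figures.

At the limit, (Qr·Cr + Qe·Cₑ)/(Qr + Qe) = 2.4:
Cₑ = (28.85·2.4 − 27.60·0.1600) / 1.250 = 51.86 mg/L.

51.9 mg/L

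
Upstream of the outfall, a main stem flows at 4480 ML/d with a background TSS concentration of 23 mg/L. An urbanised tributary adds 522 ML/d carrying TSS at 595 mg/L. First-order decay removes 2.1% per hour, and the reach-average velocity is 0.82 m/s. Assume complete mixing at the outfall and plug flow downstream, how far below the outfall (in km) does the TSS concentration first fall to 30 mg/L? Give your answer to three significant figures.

Mixed concentration C = ΣQC/ΣQ = (4480·23.00 + 522.0·595.0) / 5002 = 413600/5002 = 82.69 mg/L.
2.1%/h lost → k = −ln(1 − 0.021) = 0.02122 h⁻¹.
Set 82.69·exp(−k·t) = 30 → t = ln(82.69/30)/k = 172000 s = 47.77 h.
Distance = v·t = 0.82·172000 = 141000 m = 141.0 km.

141 km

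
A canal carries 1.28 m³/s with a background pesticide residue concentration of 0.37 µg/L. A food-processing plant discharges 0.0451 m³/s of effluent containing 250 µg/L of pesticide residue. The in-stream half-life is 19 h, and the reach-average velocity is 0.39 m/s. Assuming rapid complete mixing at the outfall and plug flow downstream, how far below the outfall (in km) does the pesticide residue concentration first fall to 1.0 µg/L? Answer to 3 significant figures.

84.0 km

Flow-weighted average: C = (1.280·0.3700 + 0.04510·250.0) / 1.325 = 11.75/1.325 = 8.866 µg/L.
Half-life 19 h → k = ln 2 / 19 = 0.03648 h⁻¹ = 0.8756 d⁻¹.
Set 8.866·exp(−k·t) = 1.0 → t = ln(8.866/1.0)/k = 215300 s = 59.82 h.
Distance = v·t = 0.39·215300 = 83980 m = 83.98 km.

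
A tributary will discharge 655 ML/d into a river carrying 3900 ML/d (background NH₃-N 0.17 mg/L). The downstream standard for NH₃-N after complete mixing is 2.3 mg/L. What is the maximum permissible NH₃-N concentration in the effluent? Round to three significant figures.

15.0 mg/L

At the limit, (Qr·Cr + Qe·Cₑ)/(Qr + Qe) = 2.3:
Cₑ = (4555·2.3 − 3900·0.1700) / 655.0 = 14.98 mg/L.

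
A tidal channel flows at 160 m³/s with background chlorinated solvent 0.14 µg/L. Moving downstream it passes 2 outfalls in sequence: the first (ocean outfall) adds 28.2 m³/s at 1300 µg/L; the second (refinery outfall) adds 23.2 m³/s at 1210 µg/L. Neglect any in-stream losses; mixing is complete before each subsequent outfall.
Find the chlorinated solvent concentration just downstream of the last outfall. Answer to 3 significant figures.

306 µg/L

Outfall 1: combined Q = 188.2 m³/s; C = (160.0·0.1400 + 28.20·1300)/188.2 = 194.9 µg/L.
Outfall 2: combined Q = 211.4 m³/s; C = (188.2·194.9 + 23.20·1210)/211.4 = 306.3 µg/L.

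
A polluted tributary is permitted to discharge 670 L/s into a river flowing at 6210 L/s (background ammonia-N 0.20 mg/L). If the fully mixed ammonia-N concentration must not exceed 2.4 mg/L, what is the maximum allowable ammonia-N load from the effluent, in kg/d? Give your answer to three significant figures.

Mass balance at the limit: 6210·0.2000 + 670.0·Cₑ = 6880·2.4 → Cₑ = 22.79 mg/L.
670.0 L/s = 0.6700 m³/s. Load = 0.6700 m³/s × 22.79 g/m³ × 86 400 s/d = 1319 kg/d.

1320 kg/d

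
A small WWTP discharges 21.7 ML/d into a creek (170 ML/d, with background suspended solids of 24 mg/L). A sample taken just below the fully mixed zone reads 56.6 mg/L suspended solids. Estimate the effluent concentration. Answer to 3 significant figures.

312 mg/L

Mass balance: 170.0·24.00 + 21.70·Cₑ = 191.7·56.60
→ Cₑ = (191.7·56.60 − 170.0·24.00) / 21.70 = 312.0 mg/L.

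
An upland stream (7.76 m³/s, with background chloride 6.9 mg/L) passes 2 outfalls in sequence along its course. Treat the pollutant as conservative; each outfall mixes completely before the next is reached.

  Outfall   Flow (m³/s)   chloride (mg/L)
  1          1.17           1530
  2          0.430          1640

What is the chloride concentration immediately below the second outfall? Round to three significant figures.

272 mg/L

Below outfall 1: Q → 8.930 m³/s, C = (7.760·6.900 + 1.170·1530)/8.930 = 206.5 mg/L.
Below outfall 2: Q → 9.360 m³/s, C = (8.930·206.5 + 0.4300·1640)/9.360 = 272.3 mg/L.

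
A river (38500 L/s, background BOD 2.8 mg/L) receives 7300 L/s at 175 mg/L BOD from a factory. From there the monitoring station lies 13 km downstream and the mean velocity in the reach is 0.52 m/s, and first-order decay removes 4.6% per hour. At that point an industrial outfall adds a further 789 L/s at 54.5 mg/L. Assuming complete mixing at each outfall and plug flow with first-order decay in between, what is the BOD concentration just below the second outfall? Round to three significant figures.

22.4 mg/L

Conservation of mass: C = (38500·2.800 + 7300·175.0) / 45800 = 1385000/45800 = 30.25 mg/L; combined flow 45800 L/s.
Travel time t = 13·1000 / 0.52 = 25000 s = 6.944 h.
4.6%/h lost → k = −ln(1 − 0.046) = 0.04709 h⁻¹.
After decay, C = 30.25 × e^(−kt) = 30.25 × 0.7211 = 21.81 mg/L.
Second outfall: C = (45800·21.81 + 789.0·54.50)/46590 = 22.36 mg/L.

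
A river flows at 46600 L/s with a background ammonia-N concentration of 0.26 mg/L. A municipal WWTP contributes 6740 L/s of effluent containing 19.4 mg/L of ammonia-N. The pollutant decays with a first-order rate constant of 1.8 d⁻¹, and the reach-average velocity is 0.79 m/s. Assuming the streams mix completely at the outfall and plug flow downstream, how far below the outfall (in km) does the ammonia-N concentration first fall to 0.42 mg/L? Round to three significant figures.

Conservation of mass: C = (46600·0.2600 + 6740·19.40) / 53340 = 142900/53340 = 2.679 mg/L.
Set 2.679·exp(−k·t) = 0.42 → t = ln(2.679/0.42)/k = 88930 s = 24.70 h.
Distance = v·t = 0.79·88930 = 70260 m = 70.26 km.

70.3 km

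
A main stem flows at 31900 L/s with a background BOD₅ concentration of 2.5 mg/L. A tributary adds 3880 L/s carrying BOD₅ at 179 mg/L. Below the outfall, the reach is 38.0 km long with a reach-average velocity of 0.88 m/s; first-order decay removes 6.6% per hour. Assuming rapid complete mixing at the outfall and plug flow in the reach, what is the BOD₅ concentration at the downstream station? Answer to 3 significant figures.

Conservation of mass: C = (31900·2.500 + 3880·179.0) / 35780 = 774300/35780 = 21.64 mg/L.
Travel time t = 38.0·1000 / 0.88 = 43180 s = 11.99 h.
6.6%/h lost → k = −ln(1 − 0.066) = 0.06828 h⁻¹.
Decay over the reach: 21.64·exp(−kt) = 21.64·0.4409 = 9.540 mg/L.

9.54 mg/L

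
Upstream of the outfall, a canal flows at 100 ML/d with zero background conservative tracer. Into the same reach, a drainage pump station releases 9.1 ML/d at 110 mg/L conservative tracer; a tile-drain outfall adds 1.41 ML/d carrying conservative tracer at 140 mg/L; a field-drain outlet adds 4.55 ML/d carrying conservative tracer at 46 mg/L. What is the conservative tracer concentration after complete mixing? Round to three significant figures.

12.2 mg/L

Mixed concentration C = ΣQC/ΣQ = (100.0·0 + 9.100·110.0 + 1.410·140.0 + 4.550·46.00) / 115.1 = 1408/115.1 = 12.23 mg/L.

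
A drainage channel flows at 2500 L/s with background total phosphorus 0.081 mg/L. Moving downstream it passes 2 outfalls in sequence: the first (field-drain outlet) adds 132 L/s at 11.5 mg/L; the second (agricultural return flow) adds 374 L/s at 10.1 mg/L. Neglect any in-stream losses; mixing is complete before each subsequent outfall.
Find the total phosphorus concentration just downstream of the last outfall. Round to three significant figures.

1.83 mg/L

Outfall 1: combined Q = 2632 L/s; C = (2500·0.08100 + 132.0·11.50)/2632 = 0.6537 mg/L.
Outfall 2: combined Q = 3006 L/s; C = (2632·0.6537 + 374.0·10.10)/3006 = 1.829 mg/L.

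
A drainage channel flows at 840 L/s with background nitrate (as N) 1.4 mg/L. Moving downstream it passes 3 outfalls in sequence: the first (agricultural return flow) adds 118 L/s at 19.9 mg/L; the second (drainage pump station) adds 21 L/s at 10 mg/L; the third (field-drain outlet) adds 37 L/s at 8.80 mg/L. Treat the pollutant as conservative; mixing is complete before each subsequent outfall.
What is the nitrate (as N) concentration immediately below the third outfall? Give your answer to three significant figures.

Outfall 1: combined Q = 958.0 L/s; C = (840.0·1.400 + 118.0·19.90)/958.0 = 3.679 mg/L.
Outfall 2: combined Q = 979.0 L/s; C = (958.0·3.679 + 21.00·10.00)/979.0 = 3.814 mg/L.
Outfall 3: combined Q = 1016 L/s; C = (979.0·3.814 + 37.00·8.800)/1016 = 3.996 mg/L.

4.00 mg/L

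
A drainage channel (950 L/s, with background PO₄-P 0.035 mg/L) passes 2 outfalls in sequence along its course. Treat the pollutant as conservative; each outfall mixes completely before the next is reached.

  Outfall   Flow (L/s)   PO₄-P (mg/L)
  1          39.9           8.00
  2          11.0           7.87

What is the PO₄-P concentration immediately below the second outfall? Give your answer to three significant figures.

0.439 mg/L

Outfall 1: combined Q = 989.9 L/s; C = (950.0·0.03500 + 39.90·8.000)/989.9 = 0.3560 mg/L.
Outfall 2: combined Q = 1001 L/s; C = (989.9·0.3560 + 11.00·7.870)/1001 = 0.4386 mg/L.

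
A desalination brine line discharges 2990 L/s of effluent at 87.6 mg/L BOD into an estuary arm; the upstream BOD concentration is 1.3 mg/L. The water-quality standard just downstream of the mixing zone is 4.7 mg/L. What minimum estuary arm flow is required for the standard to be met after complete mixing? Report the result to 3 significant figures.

72900 L/s

Set C_mix = 4.7: (Q·1.300 + 2990·87.60) / (Q + 2990) = 4.7
→ Q = 2990·(87.60 − 4.7)/(4.7 − 1.300) = 72900 L/s.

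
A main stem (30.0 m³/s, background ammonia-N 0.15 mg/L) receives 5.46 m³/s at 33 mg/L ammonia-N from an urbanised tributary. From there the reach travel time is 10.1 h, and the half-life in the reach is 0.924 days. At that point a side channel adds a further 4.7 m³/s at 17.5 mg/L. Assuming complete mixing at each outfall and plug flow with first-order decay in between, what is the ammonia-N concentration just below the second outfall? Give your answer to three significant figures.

5.40 mg/L

After mixing, C = (30.00·0.1500 + 5.460·33.00) / 35.46 = 184.7/35.46 = 5.208 mg/L; combined flow 35.46 m³/s.
Half-life 0.924 d → k = ln 2 / 0.924 = 0.7502 d⁻¹.
First-order decay: C = 5.208·exp(−k·t) = 5.208·0.7293 = 3.798 mg/L.
At the second outfall, C = (35.46·3.798 + 4.700·17.50) / (35.46 + 4.700) = 5.402 mg/L.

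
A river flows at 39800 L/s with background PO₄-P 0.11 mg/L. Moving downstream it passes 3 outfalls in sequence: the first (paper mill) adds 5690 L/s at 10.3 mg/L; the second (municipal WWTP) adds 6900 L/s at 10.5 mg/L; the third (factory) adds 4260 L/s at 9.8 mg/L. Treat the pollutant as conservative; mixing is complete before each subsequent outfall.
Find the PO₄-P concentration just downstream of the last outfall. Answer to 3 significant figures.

After outfall 1: Q = 39800 + 5690 = 45490 L/s; C = (39800·0.1100 + 5690·10.30)/45490 = 1.385 mg/L.
After outfall 2: Q = 45490 + 6900 = 52390 L/s; C = (45490·1.385 + 6900·10.50)/52390 = 2.585 mg/L.
After outfall 3: Q = 52390 + 4260 = 56650 L/s; C = (52390·2.585 + 4260·9.800)/56650 = 3.128 mg/L.

3.13 mg/L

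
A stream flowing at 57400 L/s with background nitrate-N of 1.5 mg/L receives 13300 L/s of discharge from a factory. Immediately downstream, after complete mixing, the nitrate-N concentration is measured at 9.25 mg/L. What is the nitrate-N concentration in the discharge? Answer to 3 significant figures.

42.7 mg/L

Mass balance: 57400·1.500 + 13300·Cₑ = 70700·9.250
→ Cₑ = (70700·9.250 − 57400·1.500) / 13300 = 42.70 mg/L.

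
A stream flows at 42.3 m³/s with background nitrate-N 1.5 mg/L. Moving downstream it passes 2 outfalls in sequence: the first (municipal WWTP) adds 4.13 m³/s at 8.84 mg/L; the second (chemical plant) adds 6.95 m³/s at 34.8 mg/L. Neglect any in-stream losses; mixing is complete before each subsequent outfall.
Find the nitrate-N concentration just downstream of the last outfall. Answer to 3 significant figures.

6.40 mg/L

Outfall 1: combined Q = 46.43 m³/s; C = (42.30·1.500 + 4.130·8.840)/46.43 = 2.153 mg/L.
Outfall 2: combined Q = 53.38 m³/s; C = (46.43·2.153 + 6.950·34.80)/53.38 = 6.404 mg/L.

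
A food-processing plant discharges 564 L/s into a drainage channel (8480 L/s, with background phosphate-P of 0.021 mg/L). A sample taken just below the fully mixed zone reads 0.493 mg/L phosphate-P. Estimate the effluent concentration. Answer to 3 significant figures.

7.59 mg/L

Mass balance: 8480·0.02100 + 564.0·Cₑ = 9044·0.4930
→ Cₑ = (9044·0.4930 − 8480·0.02100) / 564.0 = 7.590 mg/L.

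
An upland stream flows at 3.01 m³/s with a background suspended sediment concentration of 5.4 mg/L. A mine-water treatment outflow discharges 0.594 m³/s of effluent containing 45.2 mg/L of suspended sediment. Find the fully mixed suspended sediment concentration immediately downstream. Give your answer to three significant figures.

Conservation of mass: C = (3.010·5.400 + 0.5940·45.20) / 3.604 = 43.10/3.604 = 11.96 mg/L.

12.0 mg/L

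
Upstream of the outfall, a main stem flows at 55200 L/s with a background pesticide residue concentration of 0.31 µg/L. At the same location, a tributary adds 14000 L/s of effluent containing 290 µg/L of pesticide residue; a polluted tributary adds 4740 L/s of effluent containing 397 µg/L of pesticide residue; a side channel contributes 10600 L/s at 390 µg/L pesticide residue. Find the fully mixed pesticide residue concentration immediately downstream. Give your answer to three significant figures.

Conservation of mass: C = (55200·0.3100 + 14000·290.0 + 4740·397.0 + 10600·390.0) / 84540 = 10090000/84540 = 119.4 µg/L.

119 µg/L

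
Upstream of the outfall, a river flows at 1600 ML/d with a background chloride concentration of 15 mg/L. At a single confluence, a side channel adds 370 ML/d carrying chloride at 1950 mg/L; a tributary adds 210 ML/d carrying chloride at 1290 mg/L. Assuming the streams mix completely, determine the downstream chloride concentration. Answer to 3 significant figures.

466 mg/L

Mass balance: C = (1600·15.00 + 370.0·1950 + 210.0·1290) / 2180 = 1016000/2180 = 466.2 mg/L.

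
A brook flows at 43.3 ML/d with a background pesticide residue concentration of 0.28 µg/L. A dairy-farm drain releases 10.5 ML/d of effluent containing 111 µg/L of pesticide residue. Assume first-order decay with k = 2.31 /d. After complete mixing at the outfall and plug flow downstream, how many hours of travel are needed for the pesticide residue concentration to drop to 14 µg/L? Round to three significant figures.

Conservation of mass: C = (43.30·0.2800 + 10.50·111.0) / 53.80 = 1178/53.80 = 21.89 µg/L.
21.89·exp(−k·t) = 14 → t = ln(21.89/14)/k = 16720 s = 4.643 h.

4.64 h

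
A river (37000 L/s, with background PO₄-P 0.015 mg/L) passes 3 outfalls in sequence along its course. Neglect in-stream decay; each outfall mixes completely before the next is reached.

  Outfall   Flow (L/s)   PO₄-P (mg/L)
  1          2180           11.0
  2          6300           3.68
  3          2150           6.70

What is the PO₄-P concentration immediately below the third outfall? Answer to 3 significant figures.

Outfall 1: combined Q = 39180 L/s; C = (37000·0.01500 + 2180·11.00)/39180 = 0.6262 mg/L.
Outfall 2: combined Q = 45480 L/s; C = (39180·0.6262 + 6300·3.680)/45480 = 1.049 mg/L.
Outfall 3: combined Q = 47630 L/s; C = (45480·1.049 + 2150·6.700)/47630 = 1.304 mg/L.

1.30 mg/L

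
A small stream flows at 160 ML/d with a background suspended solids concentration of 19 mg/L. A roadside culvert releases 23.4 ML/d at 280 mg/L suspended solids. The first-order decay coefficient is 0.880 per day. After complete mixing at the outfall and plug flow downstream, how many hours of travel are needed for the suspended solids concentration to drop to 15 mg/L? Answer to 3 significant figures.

Conservation of mass: C = (160.0·19.00 + 23.40·280.0) / 183.4 = 9592/183.4 = 52.30 mg/L.
52.30·exp(−k·t) = 15 → t = ln(52.30/15)/k = 122600 s = 34.06 h.

34.1 h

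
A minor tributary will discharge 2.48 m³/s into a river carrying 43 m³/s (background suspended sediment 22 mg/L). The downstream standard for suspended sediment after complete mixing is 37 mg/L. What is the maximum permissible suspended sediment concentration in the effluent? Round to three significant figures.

297 mg/L

At the limit, (Qr·Cr + Qe·Cₑ)/(Qr + Qe) = 37:
Cₑ = (45.48·37 − 43.00·22.00) / 2.480 = 297.1 mg/L.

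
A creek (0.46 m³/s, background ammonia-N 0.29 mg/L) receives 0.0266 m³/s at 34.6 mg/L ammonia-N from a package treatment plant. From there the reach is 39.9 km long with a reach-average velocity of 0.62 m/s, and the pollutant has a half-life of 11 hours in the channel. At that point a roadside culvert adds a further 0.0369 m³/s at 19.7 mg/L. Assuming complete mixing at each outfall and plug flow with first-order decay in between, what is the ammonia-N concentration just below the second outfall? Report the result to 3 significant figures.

2.04 mg/L

Flow-weighted average: C = (0.4600·0.2900 + 0.02660·34.60) / 0.4866 = 1.054/0.4866 = 2.166 mg/L; combined flow 0.4866 m³/s.
Travel time t = 39.9·1000 / 0.62 = 64350 s = 17.88 h.
Half-life 11 h → k = ln 2 / 11 = 0.06301 h⁻¹ = 1.512 d⁻¹.
After decay, C = 2.166 × e^(−kt) = 2.166 × 0.3242 = 0.7020 mg/L.
Second outfall: C = (0.4866·0.7020 + 0.03690·19.70)/0.5235 = 2.041 mg/L.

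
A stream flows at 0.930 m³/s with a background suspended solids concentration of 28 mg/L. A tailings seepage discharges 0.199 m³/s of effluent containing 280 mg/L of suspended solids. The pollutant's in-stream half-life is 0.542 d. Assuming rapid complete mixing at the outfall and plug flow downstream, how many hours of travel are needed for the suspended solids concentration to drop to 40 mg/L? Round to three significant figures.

Conservation of mass: C = (0.9300·28.00 + 0.1990·280.0) / 1.129 = 81.76/1.129 = 72.42 mg/L.
Half-life 0.542 d → k = ln 2 / 0.542 = 1.279 d⁻¹.
72.42·exp(−k·t) = 40 → t = ln(72.42/40)/k = 40100 s = 11.14 h.

11.1 h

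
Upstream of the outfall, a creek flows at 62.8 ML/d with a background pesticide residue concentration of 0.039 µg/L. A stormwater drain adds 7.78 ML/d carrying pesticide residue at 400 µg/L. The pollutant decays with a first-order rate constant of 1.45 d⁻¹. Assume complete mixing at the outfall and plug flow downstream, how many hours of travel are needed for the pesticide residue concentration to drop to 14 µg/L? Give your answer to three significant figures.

19.0 h

Flow-weighted average: C = (62.80·0.03900 + 7.780·400.0) / 70.58 = 3114/70.58 = 44.13 µg/L.
44.13·exp(−k·t) = 14 → t = ln(44.13/14)/k = 68410 s = 19.00 h.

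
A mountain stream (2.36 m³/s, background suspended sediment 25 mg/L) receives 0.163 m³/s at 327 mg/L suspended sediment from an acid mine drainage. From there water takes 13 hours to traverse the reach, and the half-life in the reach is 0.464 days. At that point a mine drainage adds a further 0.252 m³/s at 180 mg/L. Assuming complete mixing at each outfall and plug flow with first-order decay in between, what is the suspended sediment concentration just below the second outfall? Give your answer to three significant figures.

Mixed concentration C = ΣQC/ΣQ = (2.360·25.00 + 0.1630·327.0) / 2.523 = 112.3/2.523 = 44.51 mg/L; combined flow 2.523 m³/s.
Half-life 0.464 d → k = ln 2 / 0.464 = 1.494 d⁻¹.
Decay over the reach: 44.51·exp(−kt) = 44.51·0.4452 = 19.82 mg/L.
Second outfall: C = (2.523·19.82 + 0.2520·180.0)/2.775 = 34.36 mg/L.

34.4 mg/L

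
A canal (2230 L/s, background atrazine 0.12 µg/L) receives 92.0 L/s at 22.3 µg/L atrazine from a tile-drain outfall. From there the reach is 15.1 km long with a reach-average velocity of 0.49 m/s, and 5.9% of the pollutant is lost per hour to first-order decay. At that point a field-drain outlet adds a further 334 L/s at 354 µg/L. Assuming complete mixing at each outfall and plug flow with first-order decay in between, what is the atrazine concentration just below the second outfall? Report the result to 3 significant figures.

45.0 µg/L

Conservation of mass: C = (2230·0.1200 + 92.00·22.30) / 2322 = 2319/2322 = 0.9988 µg/L; combined flow 2322 L/s.
Travel time t = 15.1·1000 / 0.49 = 30820 s = 8.560 h.
5.9%/h lost → k = −ln(1 − 0.059) = 0.06081 h⁻¹.
After decay, C = 0.9988 × e^(−kt) = 0.9988 × 0.5942 = 0.5935 µg/L.
At the second outfall, C = (2322·0.5935 + 334.0·354.0) / (2322 + 334.0) = 45.04 µg/L.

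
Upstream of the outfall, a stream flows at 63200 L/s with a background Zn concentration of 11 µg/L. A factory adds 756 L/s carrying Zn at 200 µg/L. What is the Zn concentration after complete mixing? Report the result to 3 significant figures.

Mass balance: C = (63200·11.00 + 756.0·200.0) / 63960 = 846400/63960 = 13.23 µg/L.

13.2 µg/L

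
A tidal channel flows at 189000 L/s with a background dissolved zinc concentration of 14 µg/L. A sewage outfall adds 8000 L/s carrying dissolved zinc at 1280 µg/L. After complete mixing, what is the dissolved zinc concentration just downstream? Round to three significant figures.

Mixed concentration C = ΣQC/ΣQ = (189000·14.00 + 8000·1280) / 197000 = 12890000/197000 = 65.41 µg/L.

65.4 µg/L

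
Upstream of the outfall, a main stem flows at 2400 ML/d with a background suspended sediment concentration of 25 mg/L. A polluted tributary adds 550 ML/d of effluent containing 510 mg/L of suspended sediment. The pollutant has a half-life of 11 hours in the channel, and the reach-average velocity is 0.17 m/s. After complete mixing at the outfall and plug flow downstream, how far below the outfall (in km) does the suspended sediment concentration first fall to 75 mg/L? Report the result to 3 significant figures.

4.19 km

After mixing, C = (2400·25.00 + 550.0·510.0) / 2950 = 340500/2950 = 115.4 mg/L.
Half-life 11 h → k = ln 2 / 11 = 0.06301 h⁻¹ = 1.512 d⁻¹.
Set 115.4·exp(−k·t) = 75 → t = ln(115.4/75)/k = 24630 s = 6.842 h.
Distance = v·t = 0.17·24630 = 4187 m = 4.187 km.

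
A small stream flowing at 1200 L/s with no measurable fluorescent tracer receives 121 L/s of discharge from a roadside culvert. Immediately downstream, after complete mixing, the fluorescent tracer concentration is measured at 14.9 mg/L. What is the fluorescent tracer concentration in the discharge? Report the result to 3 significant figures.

Mass balance: 1200·0 + 121.0·Cₑ = 1321·14.90
→ Cₑ = (1321·14.90 − 1200·0) / 121.0 = 162.7 mg/L.

163 mg/L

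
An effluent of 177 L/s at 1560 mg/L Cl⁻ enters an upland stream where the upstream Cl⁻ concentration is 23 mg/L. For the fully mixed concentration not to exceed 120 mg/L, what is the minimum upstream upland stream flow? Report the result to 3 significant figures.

Set C_mix = 120: (Q·23.00 + 177.0·1560) / (Q + 177.0) = 120
→ Q = 177.0·(1560 − 120)/(120 − 23.00) = 2628 L/s.

2630 L/s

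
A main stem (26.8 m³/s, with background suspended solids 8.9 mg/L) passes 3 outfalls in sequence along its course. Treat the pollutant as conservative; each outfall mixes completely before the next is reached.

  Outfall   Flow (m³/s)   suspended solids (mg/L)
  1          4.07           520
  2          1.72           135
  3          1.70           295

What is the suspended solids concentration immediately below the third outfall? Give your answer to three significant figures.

Outfall 1: combined Q = 30.87 m³/s; C = (26.80·8.900 + 4.070·520.0)/30.87 = 76.29 mg/L.
Outfall 2: combined Q = 32.59 m³/s; C = (30.87·76.29 + 1.720·135.0)/32.59 = 79.38 mg/L.
Outfall 3: combined Q = 34.29 m³/s; C = (32.59·79.38 + 1.700·295.0)/34.29 = 90.07 mg/L.

90.1 mg/L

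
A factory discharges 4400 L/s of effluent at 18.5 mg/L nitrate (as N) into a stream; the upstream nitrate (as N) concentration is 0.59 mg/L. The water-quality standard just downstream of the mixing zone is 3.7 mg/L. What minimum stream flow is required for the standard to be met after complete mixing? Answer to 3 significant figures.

Set C_mix = 3.7: (Q·0.5900 + 4400·18.50) / (Q + 4400) = 3.7
→ Q = 4400·(18.50 − 3.7)/(3.7 − 0.5900) = 20940 L/s.

20900 L/s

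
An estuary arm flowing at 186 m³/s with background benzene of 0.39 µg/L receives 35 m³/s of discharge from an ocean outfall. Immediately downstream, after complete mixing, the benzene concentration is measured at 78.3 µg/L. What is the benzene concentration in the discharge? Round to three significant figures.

Mass balance: 186.0·0.3900 + 35.00·Cₑ = 221.0·78.30
→ Cₑ = (221.0·78.30 − 186.0·0.3900) / 35.00 = 492.3 µg/L.

492 µg/L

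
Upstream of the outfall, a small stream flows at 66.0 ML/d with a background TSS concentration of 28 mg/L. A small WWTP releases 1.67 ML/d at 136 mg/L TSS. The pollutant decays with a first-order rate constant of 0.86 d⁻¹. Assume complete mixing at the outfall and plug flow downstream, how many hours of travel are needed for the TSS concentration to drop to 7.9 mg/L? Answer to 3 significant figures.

Mass balance: C = (66.00·28.00 + 1.670·136.0) / 67.67 = 2075/67.67 = 30.67 mg/L.
30.67·exp(−k·t) = 7.9 → t = ln(30.67/7.9)/k = 136300 s = 37.85 h.

37.8 h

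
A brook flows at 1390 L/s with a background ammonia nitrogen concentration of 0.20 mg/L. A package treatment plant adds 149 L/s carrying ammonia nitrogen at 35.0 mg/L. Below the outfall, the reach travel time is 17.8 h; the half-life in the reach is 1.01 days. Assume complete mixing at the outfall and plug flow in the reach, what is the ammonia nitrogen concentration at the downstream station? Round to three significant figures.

2.15 mg/L

Mass balance: C = (1390·0.2000 + 149.0·35.00) / 1539 = 5493/1539 = 3.569 mg/L.
Half-life 1.01 d → k = ln 2 / 1.01 = 0.6863 d⁻¹.
Applying C = C₀e^(−kt): 3.569 × 0.6011 = 2.145 mg/L.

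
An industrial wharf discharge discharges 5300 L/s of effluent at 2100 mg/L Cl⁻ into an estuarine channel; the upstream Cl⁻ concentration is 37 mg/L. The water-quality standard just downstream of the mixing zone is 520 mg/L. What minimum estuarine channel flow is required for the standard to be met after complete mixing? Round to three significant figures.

17300 L/s

Set C_mix = 520: (Q·37.00 + 5300·2100) / (Q + 5300) = 520
→ Q = 5300·(2100 − 520)/(520 − 37.00) = 17340 L/s.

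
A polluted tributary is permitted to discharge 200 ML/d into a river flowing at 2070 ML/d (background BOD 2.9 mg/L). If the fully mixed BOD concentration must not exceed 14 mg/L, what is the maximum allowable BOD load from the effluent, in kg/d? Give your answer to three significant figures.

Mass balance at the limit: 2070·2.900 + 200.0·Cₑ = 2270·14 → Cₑ = 128.9 mg/L.
200.0 ML/d = 2.315 m³/s. Load = 2.315 m³/s × 128.9 g/m³ × 86 400 s/d = 25780 kg/d.

25800 kg/d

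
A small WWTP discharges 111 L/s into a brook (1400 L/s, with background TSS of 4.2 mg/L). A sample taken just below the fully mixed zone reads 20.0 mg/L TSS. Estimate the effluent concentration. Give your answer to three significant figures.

219 mg/L

Mass balance: 1400·4.200 + 111.0·Cₑ = 1511·20.00
→ Cₑ = (1511·20.00 − 1400·4.200) / 111.0 = 219.3 mg/L.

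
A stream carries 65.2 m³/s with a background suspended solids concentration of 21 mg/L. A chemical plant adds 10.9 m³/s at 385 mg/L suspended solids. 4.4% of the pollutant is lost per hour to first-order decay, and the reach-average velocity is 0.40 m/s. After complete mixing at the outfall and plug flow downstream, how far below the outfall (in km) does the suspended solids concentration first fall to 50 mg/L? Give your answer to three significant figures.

12.2 km

After mixing, C = (65.20·21.00 + 10.90·385.0) / 76.10 = 5566/76.10 = 73.14 mg/L.
4.4%/h lost → k = −ln(1 − 0.044) = 0.04500 h⁻¹.
Set 73.14·exp(−k·t) = 50 → t = ln(73.14/50)/k = 30430 s = 8.452 h.
Distance = v·t = 0.40·30430 = 12170 m = 12.17 km.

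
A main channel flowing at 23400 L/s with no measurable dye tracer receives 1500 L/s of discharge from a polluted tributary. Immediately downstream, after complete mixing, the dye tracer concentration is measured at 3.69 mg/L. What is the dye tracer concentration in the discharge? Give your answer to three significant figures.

Mass balance: 23400·0 + 1500·Cₑ = 24900·3.690
→ Cₑ = (24900·3.690 − 23400·0) / 1500 = 61.25 mg/L.

61.3 mg/L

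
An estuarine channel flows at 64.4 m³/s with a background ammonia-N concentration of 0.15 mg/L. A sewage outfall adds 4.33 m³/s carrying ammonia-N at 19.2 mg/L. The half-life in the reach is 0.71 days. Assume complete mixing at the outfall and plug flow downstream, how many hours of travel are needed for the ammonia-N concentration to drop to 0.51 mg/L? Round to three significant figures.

Mixed concentration C = ΣQC/ΣQ = (64.40·0.1500 + 4.330·19.20) / 68.73 = 92.80/68.73 = 1.350 mg/L.
Half-life 0.71 d → k = ln 2 / 0.71 = 0.9763 d⁻¹.
1.350·exp(−k·t) = 0.51 → t = ln(1.350/0.51)/k = 86160 s = 23.93 h.

23.9 h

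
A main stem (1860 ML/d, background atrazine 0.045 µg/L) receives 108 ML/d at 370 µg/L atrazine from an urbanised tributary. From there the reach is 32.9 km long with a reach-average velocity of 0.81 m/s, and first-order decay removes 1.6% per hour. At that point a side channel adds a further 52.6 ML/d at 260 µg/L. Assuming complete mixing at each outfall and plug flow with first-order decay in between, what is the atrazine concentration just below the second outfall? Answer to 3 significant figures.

Flow-weighted average: C = (1860·0.04500 + 108.0·370.0) / 1968 = 40040/1968 = 20.35 µg/L; combined flow 1968 ML/d.
Travel time t = 32.9·1000 / 0.81 = 40620 s = 11.28 h.
1.6%/h lost → k = −ln(1 − 0.016) = 0.01613 h⁻¹.
First-order decay: C = 20.35·exp(−k·t) = 20.35·0.8336 = 16.96 µg/L.
Second outfall: C = (1968·16.96 + 52.60·260.0)/2021 = 23.29 µg/L.

23.3 µg/L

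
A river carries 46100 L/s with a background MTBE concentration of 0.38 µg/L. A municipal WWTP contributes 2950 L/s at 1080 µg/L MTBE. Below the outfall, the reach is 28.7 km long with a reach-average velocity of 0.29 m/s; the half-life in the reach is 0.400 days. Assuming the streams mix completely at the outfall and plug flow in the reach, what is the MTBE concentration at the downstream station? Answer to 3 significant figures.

After mixing, C = (46100·0.3800 + 2950·1080) / 49050 = 3204000/49050 = 65.31 µg/L.
Travel time t = 28.7·1000 / 0.29 = 98970 s = 27.49 h.
Half-life 0.400 d → k = ln 2 / 0.400 = 1.733 d⁻¹.
After decay, C = 65.31 × e^(−kt) = 65.31 × 0.1374 = 8.974 µg/L.

8.97 µg/L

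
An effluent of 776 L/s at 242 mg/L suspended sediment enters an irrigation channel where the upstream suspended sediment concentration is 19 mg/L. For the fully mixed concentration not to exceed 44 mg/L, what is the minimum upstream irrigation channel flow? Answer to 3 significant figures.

Set C_mix = 44: (Q·19.00 + 776.0·242.0) / (Q + 776.0) = 44
→ Q = 776.0·(242.0 − 44)/(44 − 19.00) = 6146 L/s.

6150 L/s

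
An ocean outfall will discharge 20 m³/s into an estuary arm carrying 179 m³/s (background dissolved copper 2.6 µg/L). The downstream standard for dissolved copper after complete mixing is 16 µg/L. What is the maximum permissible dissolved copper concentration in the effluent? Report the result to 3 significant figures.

At the limit, (Qr·Cr + Qe·Cₑ)/(Qr + Qe) = 16:
Cₑ = (199.0·16 − 179.0·2.600) / 20.00 = 135.9 µg/L.

136 µg/L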